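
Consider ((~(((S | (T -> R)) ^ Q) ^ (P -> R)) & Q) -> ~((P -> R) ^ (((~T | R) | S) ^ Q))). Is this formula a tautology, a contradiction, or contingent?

tautology

P | Q | R | S | T | φ
- | - | - | - | - | -
0 | 0 | 0 | 0 | 0 | 1
0 | 0 | 0 | 0 | 1 | 1
0 | 0 | 0 | 1 | 0 | 1
0 | 0 | 0 | 1 | 1 | 1
0 | 0 | 1 | 0 | 0 | 1
0 | 0 | 1 | 0 | 1 | 1
0 | 0 | 1 | 1 | 0 | 1
0 | 0 | 1 | 1 | 1 | 1
0 | 1 | 0 | 0 | 0 | 1
0 | 1 | 0 | 0 | 1 | 1
0 | 1 | 0 | 1 | 0 | 1
0 | 1 | 0 | 1 | 1 | 1
0 | 1 | 1 | 0 | 0 | 1
0 | 1 | 1 | 0 | 1 | 1
0 | 1 | 1 | 1 | 0 | 1
0 | 1 | 1 | 1 | 1 | 1
1 | 0 | 0 | 0 | 0 | 1
1 | 0 | 0 | 0 | 1 | 1
1 | 0 | 0 | 1 | 0 | 1
1 | 0 | 0 | 1 | 1 | 1
1 | 0 | 1 | 0 | 0 | 1
1 | 0 | 1 | 0 | 1 | 1
1 | 0 | 1 | 1 | 0 | 1
1 | 0 | 1 | 1 | 1 | 1
1 | 1 | 0 | 0 | 0 | 1
1 | 1 | 0 | 0 | 1 | 1
1 | 1 | 0 | 1 | 0 | 1
1 | 1 | 0 | 1 | 1 | 1
1 | 1 | 1 | 0 | 0 | 1
1 | 1 | 1 | 0 | 1 | 1
1 | 1 | 1 | 1 | 0 | 1
1 | 1 | 1 | 1 | 1 | 1
Every row is 1, so the formula is a tautology.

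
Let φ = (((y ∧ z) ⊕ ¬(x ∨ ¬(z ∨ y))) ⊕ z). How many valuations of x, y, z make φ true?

x  y  z  |  (y ∧ z)  (z ∨ y)  ¬(z ∨ y)  (x ∨ ¬(z ∨ y))  ¬(x ∨ ¬(z ∨ y))  ((y ∧ z) ⊕ ¬(x ∨ ¬(z ∨ y)))  φ
1  1  1  |     1        1        0            1                0                      1               0
1  1  0  |     0        1        0            1                0                      0               0
1  0  1  |     0        1        0            1                0                      0               1
1  0  0  |     0        0        1            1                0                      0               0
0  1  1  |     1        1        0            0                1                      0               1
0  1  0  |     0        1        0            0                1                      1               1
0  0  1  |     0        1        0            0                1                      1               0
0  0  0  |     0        0        1            1                0                      0               0
The formula is true on 3 of the 8 rows.

3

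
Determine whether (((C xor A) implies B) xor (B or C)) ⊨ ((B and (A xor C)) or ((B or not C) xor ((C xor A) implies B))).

no

A | B | C | φ | ψ
- | - | - | - | -
1 | 1 | 1 | 0 | 0
1 | 1 | 0 | 0 | 1
1 | 0 | 1 | 0 | 1
1 | 0 | 0 | 0 | 1
0 | 1 | 1 | 0 | 1
0 | 1 | 0 | 0 | 0
0 | 0 | 1 | 1 | 0
0 | 0 | 0 | 1 | 0
At A=0, B=0, C=1 we have φ true but ψ false, so φ does not entail ψ.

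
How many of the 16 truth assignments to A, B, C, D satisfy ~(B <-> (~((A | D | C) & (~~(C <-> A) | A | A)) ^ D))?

8

  A      B      C      D       (A | D)  ((A | D) | C)  (C <-> A)  ~(C <-> A)  ~~(C <-> A)  (~~(C <-> A) | A | A)    φ  
False  False  False  False      False       False         True      False         True              True           True
False  False  False   True       True        True         True      False         True              True           True
False  False   True  False      False        True        False       True        False             False           True
False  False   True   True       True        True        False       True        False             False          False
False   True  False  False      False       False         True      False         True              True          False
False   True  False   True       True        True         True      False         True              True          False
False   True   True  False      False        True        False       True        False             False          False
False   True   True   True       True        True        False       True        False             False           True
 True  False  False  False       True        True        False       True        False              True          False
 True  False  False   True       True        True        False       True        False              True           True
 True  False   True  False       True        True         True      False         True              True          False
 True  False   True   True       True        True         True      False         True              True           True
 True   True  False  False       True        True        False       True        False              True           True
 True   True  False   True       True        True        False       True        False              True          False
 True   True   True  False       True        True         True      False         True              True           True
 True   True   True   True       True        True         True      False         True              True          False
The formula is true on 8 of the 16 rows.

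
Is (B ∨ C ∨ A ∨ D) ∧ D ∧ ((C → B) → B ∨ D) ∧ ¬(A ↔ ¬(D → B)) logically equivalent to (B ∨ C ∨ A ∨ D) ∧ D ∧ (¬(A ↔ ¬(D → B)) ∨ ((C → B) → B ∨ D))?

not equivalent

A | B | C | D || φ | ψ
T | T | T | T || T | T
T | T | T | F || F | F
T | T | F | T || T | T
T | T | F | F || F | F
T | F | T | T || F | T
T | F | T | F || F | F
T | F | F | T || F | T
T | F | F | F || F | F
F | T | T | T || F | T
F | T | T | F || F | F
F | T | F | T || F | T
F | T | F | F || F | F
F | F | T | T || T | T
F | F | T | F || F | F
F | F | F | T || T | T
F | F | F | F || F | F
The columns differ at A=T, B=F, C=T, D=T (φ=F, ψ=T), so they are not equivalent.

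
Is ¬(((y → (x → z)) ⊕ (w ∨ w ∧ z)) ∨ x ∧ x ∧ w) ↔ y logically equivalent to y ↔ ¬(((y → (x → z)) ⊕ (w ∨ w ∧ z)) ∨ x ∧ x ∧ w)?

equivalent

  x   |   y   |   z   |   w   ||   φ   |   ψ  
False | False | False | False ||  True |  True
False | False | False |  True || False | False
False | False |  True | False ||  True |  True
False | False |  True |  True || False | False
False |  True | False | False || False | False
False |  True | False |  True ||  True |  True
False |  True |  True | False || False | False
False |  True |  True |  True ||  True |  True
 True | False | False | False ||  True |  True
 True | False | False |  True ||  True |  True
 True | False |  True | False ||  True |  True
 True | False |  True |  True ||  True |  True
 True |  True | False | False ||  True |  True
 True |  True | False |  True || False | False
 True |  True |  True | False || False | False
 True |  True |  True |  True || False | False
The columns for φ and ψ agree on every row, so they are logically equivalent.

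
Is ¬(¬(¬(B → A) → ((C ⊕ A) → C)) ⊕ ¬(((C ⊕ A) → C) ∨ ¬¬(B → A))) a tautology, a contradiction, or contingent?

A  B  C  |  (B → A)  ¬(B → A)  (C ⊕ A)  ((C ⊕ A) → C)  (¬(B → A) → ((C ⊕ A) → C))  ¬(¬(B → A) → ((C ⊕ A) → C))  ¬¬(B → A)  (((C ⊕ A) → C) ∨ ¬¬(B → A))  ¬(((C ⊕ A) → C) ∨ ¬¬(B → A))  φ
T  T  T  |     T        F         F           T                    T                            F                   T                   T                            F                T
T  T  F  |     T        F         T           F                    T                            F                   T                   T                            F                T
T  F  T  |     T        F         F           T                    T                            F                   T                   T                            F                T
T  F  F  |     T        F         T           F                    T                            F                   T                   T                            F                T
F  T  T  |     F        T         T           T                    T                            F                   F                   T                            F                T
F  T  F  |     F        T         F           T                    T                            F                   F                   T                            F                T
F  F  T  |     T        F         T           T                    T                            F                   T                   T                            F                T
F  F  F  |     T        F         F           T                    T                            F                   T                   T                            F                T
Every row is T, so the formula is a tautology.

tautology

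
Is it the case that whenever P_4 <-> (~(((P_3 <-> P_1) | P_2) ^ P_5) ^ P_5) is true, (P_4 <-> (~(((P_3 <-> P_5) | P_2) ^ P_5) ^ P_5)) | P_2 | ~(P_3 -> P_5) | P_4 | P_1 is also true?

P_1 | P_2 | P_3 | P_4 | P_5 | φ | ψ
--- | --- | --- | --- | --- | - | -
 1  |  1  |  1  |  1  |  1  | 0 | 1
 1  |  1  |  1  |  1  |  0  | 0 | 1
 1  |  1  |  1  |  0  |  1  | 1 | 1
 1  |  1  |  1  |  0  |  0  | 1 | 1
 1  |  1  |  0  |  1  |  1  | 0 | 1
 1  |  1  |  0  |  1  |  0  | 0 | 1
 1  |  1  |  0  |  0  |  1  | 1 | 1
 1  |  1  |  0  |  0  |  0  | 1 | 1
 1  |  0  |  1  |  1  |  1  | 0 | 1
 1  |  0  |  1  |  1  |  0  | 0 | 1
 1  |  0  |  1  |  0  |  1  | 1 | 1
 1  |  0  |  1  |  0  |  0  | 1 | 1
 1  |  0  |  0  |  1  |  1  | 1 | 1
 1  |  0  |  0  |  1  |  0  | 1 | 1
 1  |  0  |  0  |  0  |  1  | 0 | 1
 1  |  0  |  0  |  0  |  0  | 0 | 1
 0  |  1  |  1  |  1  |  1  | 0 | 1
 0  |  1  |  1  |  1  |  0  | 0 | 1
 0  |  1  |  1  |  0  |  1  | 1 | 1
 0  |  1  |  1  |  0  |  0  | 1 | 1
 0  |  1  |  0  |  1  |  1  | 0 | 1
 0  |  1  |  0  |  1  |  0  | 0 | 1
 0  |  1  |  0  |  0  |  1  | 1 | 1
 0  |  1  |  0  |  0  |  0  | 1 | 1
 0  |  0  |  1  |  1  |  1  | 1 | 1
 0  |  0  |  1  |  1  |  0  | 1 | 1
 0  |  0  |  1  |  0  |  1  | 0 | 1
 0  |  0  |  1  |  0  |  0  | 0 | 1
 0  |  0  |  0  |  1  |  1  | 0 | 1
 0  |  0  |  0  |  1  |  0  | 0 | 1
 0  |  0  |  0  |  0  |  1  | 1 | 0
 0  |  0  |  0  |  0  |  0  | 1 | 1
At P_1=0, P_2=0, P_3=0, P_4=0, P_5=1 we have φ true but ψ false, so φ does not entail ψ.

no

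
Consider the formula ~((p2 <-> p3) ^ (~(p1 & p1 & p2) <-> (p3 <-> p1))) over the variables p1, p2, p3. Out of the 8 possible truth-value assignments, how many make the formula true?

2

p1 | p2 | p3 || (p2 <-> p3) | (p1 & p1 & p2) | ~(p1 & p1 & p2) | (p3 <-> p1) | φ
0  | 0  | 0  ||      1      |       0        |        1        |      1      | 1
0  | 0  | 1  ||      0      |       0        |        1        |      0      | 1
0  | 1  | 0  ||      0      |       0        |        1        |      1      | 0
0  | 1  | 1  ||      1      |       0        |        1        |      0      | 0
1  | 0  | 0  ||      1      |       0        |        1        |      0      | 0
1  | 0  | 1  ||      0      |       0        |        1        |      1      | 0
1  | 1  | 0  ||      0      |       1        |        0        |      0      | 0
1  | 1  | 1  ||      1      |       1        |        0        |      1      | 0
The formula is true on 2 of the 8 rows.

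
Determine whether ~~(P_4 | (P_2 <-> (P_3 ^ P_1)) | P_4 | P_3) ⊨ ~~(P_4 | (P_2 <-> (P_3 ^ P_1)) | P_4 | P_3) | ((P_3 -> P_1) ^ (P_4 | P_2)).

P_1 | P_2 | P_3 | P_4 || φ | ψ
 1  |  1  |  1  |  1  || 1 | 1
 1  |  1  |  1  |  0  || 1 | 1
 1  |  1  |  0  |  1  || 1 | 1
 1  |  1  |  0  |  0  || 1 | 1
 1  |  0  |  1  |  1  || 1 | 1
 1  |  0  |  1  |  0  || 1 | 1
 1  |  0  |  0  |  1  || 1 | 1
 1  |  0  |  0  |  0  || 0 | 1
 0  |  1  |  1  |  1  || 1 | 1
 0  |  1  |  1  |  0  || 1 | 1
 0  |  1  |  0  |  1  || 1 | 1
 0  |  1  |  0  |  0  || 0 | 0
 0  |  0  |  1  |  1  || 1 | 1
 0  |  0  |  1  |  0  || 1 | 1
 0  |  0  |  0  |  1  || 1 | 1
 0  |  0  |  0  |  0  || 1 | 1
In every row where φ is true, ψ is also true, so φ ⊨ ψ.

yes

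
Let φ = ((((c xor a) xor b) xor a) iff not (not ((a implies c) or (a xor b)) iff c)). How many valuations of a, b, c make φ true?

a | b | c || φ
1 | 1 | 1 || 0
1 | 1 | 0 || 1
1 | 0 | 1 || 1
1 | 0 | 0 || 1
0 | 1 | 1 || 0
0 | 1 | 0 || 0
0 | 0 | 1 || 1
0 | 0 | 0 || 1
The formula is true on 5 of the 8 rows.

5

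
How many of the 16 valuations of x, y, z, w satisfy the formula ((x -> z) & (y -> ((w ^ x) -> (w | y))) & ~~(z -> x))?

8

x  y  z  w     (x -> z)  (w ^ x)  (w | y)  ((w ^ x) -> (w | y))  (y -> ((w ^ x) -> (w | y)))  (z -> x)  ~(z -> x)  ~~(z -> x)  φ
F  F  F  F        T         F        F              T                         T                  T          F          T       T
F  F  F  T        T         T        T              T                         T                  T          F          T       T
F  F  T  F        T         F        F              T                         T                  F          T          F       F
F  F  T  T        T         T        T              T                         T                  F          T          F       F
F  T  F  F        T         F        T              T                         T                  T          F          T       T
F  T  F  T        T         T        T              T                         T                  T          F          T       T
F  T  T  F        T         F        T              T                         T                  F          T          F       F
F  T  T  T        T         T        T              T                         T                  F          T          F       F
T  F  F  F        F         T        F              F                         T                  T          F          T       F
T  F  F  T        F         F        T              T                         T                  T          F          T       F
T  F  T  F        T         T        F              F                         T                  T          F          T       T
T  F  T  T        T         F        T              T                         T                  T          F          T       T
T  T  F  F        F         T        T              T                         T                  T          F          T       F
T  T  F  T        F         F        T              T                         T                  T          F          T       F
T  T  T  F        T         T        T              T                         T                  T          F          T       T
T  T  T  T        T         F        T              T                         T                  T          F          T       T
The formula is true on 8 of the 16 rows.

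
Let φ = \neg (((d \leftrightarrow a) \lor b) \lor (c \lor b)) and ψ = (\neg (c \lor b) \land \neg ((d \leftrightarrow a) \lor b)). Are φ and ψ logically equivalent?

equivalent

a | b | c | d || φ | ψ
T | T | T | T || F | F
T | T | T | F || F | F
T | T | F | T || F | F
T | T | F | F || F | F
T | F | T | T || F | F
T | F | T | F || F | F
T | F | F | T || F | F
T | F | F | F || T | T
F | T | T | T || F | F
F | T | T | F || F | F
F | T | F | T || F | F
F | T | F | F || F | F
F | F | T | T || F | F
F | F | T | F || F | F
F | F | F | T || T | T
F | F | F | F || F | F
The columns for φ and ψ agree on every row, so they are logically equivalent.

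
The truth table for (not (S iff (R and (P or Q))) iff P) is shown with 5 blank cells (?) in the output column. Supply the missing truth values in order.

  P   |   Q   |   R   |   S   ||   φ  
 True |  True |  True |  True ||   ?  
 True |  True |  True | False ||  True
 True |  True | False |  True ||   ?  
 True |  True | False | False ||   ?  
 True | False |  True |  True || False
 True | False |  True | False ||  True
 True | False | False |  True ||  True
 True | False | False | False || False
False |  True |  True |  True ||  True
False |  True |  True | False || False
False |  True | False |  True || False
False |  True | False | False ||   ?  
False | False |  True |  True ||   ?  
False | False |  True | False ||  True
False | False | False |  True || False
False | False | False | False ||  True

Row P=True, Q=True, R=True, S=True: not (S iff (R and (P or Q))) = False, so the formula = False.
Row P=True, Q=True, R=False, S=True: not (S iff (R and (P or Q))) = True, so the formula = True.
Row P=True, Q=True, R=False, S=False: not (S iff (R and (P or Q))) = False, so the formula = False.
Row P=False, Q=True, R=False, S=False: not (S iff (R and (P or Q))) = False, so the formula = True.
Row P=False, Q=False, R=True, S=True: not (S iff (R and (P or Q))) = True, so the formula = False.

False, True, False, True, False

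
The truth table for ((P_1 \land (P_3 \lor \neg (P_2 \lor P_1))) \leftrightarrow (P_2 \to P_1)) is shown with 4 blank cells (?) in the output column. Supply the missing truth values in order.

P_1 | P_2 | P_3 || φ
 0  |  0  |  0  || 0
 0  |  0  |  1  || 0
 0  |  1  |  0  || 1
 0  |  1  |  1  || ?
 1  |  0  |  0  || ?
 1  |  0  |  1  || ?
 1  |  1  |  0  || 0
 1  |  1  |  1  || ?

Row P_1=0, P_2=1, P_3=1: (P_1 \land (P_3 \lor \neg (P_2 \lor P_1))) = 0, (P_2 \to P_1) = 0, so the formula = 1.
Row P_1=1, P_2=0, P_3=0: (P_1 \land (P_3 \lor \neg (P_2 \lor P_1))) = 0, (P_2 \to P_1) = 1, so the formula = 0.
Row P_1=1, P_2=0, P_3=1: (P_1 \land (P_3 \lor \neg (P_2 \lor P_1))) = 1, (P_2 \to P_1) = 1, so the formula = 1.
Row P_1=1, P_2=1, P_3=1: (P_1 \land (P_3 \lor \neg (P_2 \lor P_1))) = 1, (P_2 \to P_1) = 1, so the formula = 1.

1, 0, 1, 1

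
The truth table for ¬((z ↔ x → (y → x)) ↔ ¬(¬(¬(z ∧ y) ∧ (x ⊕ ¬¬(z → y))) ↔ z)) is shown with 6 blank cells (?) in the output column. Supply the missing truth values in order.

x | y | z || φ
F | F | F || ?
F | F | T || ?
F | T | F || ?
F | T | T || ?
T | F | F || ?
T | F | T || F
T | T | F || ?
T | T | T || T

Row x=F, y=F, z=F: (z ↔ x → (y → x)) = F, ¬(¬(¬(z ∧ y) ∧ (x ⊕ ¬¬(z → y))) ↔ z) = F, ((z ↔ x → (y → x)) ↔ ¬(¬(¬(z ∧ y) ∧ (x ⊕ ¬¬(z → y))) ↔ z)) = T, so the formula = F.
Row x=F, y=F, z=T: (z ↔ x → (y → x)) = T, ¬(¬(¬(z ∧ y) ∧ (x ⊕ ¬¬(z → y))) ↔ z) = F, ((z ↔ x → (y → x)) ↔ ¬(¬(¬(z ∧ y) ∧ (x ⊕ ¬¬(z → y))) ↔ z)) = F, so the formula = T.
Row x=F, y=T, z=F: (z ↔ x → (y → x)) = F, ¬(¬(¬(z ∧ y) ∧ (x ⊕ ¬¬(z → y))) ↔ z) = F, ((z ↔ x → (y → x)) ↔ ¬(¬(¬(z ∧ y) ∧ (x ⊕ ¬¬(z → y))) ↔ z)) = T, so the formula = F.
Row x=F, y=T, z=T: (z ↔ x → (y → x)) = T, ¬(¬(¬(z ∧ y) ∧ (x ⊕ ¬¬(z → y))) ↔ z) = F, ((z ↔ x → (y → x)) ↔ ¬(¬(¬(z ∧ y) ∧ (x ⊕ ¬¬(z → y))) ↔ z)) = F, so the formula = T.
Row x=T, y=F, z=F: (z ↔ x → (y → x)) = F, ¬(¬(¬(z ∧ y) ∧ (x ⊕ ¬¬(z → y))) ↔ z) = T, ((z ↔ x → (y → x)) ↔ ¬(¬(¬(z ∧ y) ∧ (x ⊕ ¬¬(z → y))) ↔ z)) = F, so the formula = T.
Row x=T, y=T, z=F: (z ↔ x → (y → x)) = F, ¬(¬(¬(z ∧ y) ∧ (x ⊕ ¬¬(z → y))) ↔ z) = T, ((z ↔ x → (y → x)) ↔ ¬(¬(¬(z ∧ y) ∧ (x ⊕ ¬¬(z → y))) ↔ z)) = F, so the formula = T.

F, T, F, T, T, T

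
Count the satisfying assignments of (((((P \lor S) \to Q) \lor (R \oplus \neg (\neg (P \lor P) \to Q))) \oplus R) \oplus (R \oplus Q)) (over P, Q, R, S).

P | Q | R | S || (P \lor S) | ((P \lor S) \to Q) | (P \lor P) | \neg (P \lor P) | (\neg (P \lor P) \to Q) | \neg (\neg (P \lor P) \to Q) | (R \oplus Q) | φ
1 | 1 | 1 | 1 ||     1      |         1          |     1      |        0        |            1            |              0               |      0       | 0
1 | 1 | 1 | 0 ||     1      |         1          |     1      |        0        |            1            |              0               |      0       | 0
1 | 1 | 0 | 1 ||     1      |         1          |     1      |        0        |            1            |              0               |      1       | 0
1 | 1 | 0 | 0 ||     1      |         1          |     1      |        0        |            1            |              0               |      1       | 0
1 | 0 | 1 | 1 ||     1      |         0          |     1      |        0        |            1            |              0               |      1       | 1
1 | 0 | 1 | 0 ||     1      |         0          |     1      |        0        |            1            |              0               |      1       | 1
1 | 0 | 0 | 1 ||     1      |         0          |     1      |        0        |            1            |              0               |      0       | 0
1 | 0 | 0 | 0 ||     1      |         0          |     1      |        0        |            1            |              0               |      0       | 0
0 | 1 | 1 | 1 ||     1      |         1          |     0      |        1        |            1            |              0               |      0       | 0
0 | 1 | 1 | 0 ||     0      |         1          |     0      |        1        |            1            |              0               |      0       | 0
0 | 1 | 0 | 1 ||     1      |         1          |     0      |        1        |            1            |              0               |      1       | 0
0 | 1 | 0 | 0 ||     0      |         1          |     0      |        1        |            1            |              0               |      1       | 0
0 | 0 | 1 | 1 ||     1      |         0          |     0      |        1        |            0            |              1               |      1       | 0
0 | 0 | 1 | 0 ||     0      |         1          |     0      |        1        |            0            |              1               |      1       | 1
0 | 0 | 0 | 1 ||     1      |         0          |     0      |        1        |            0            |              1               |      0       | 1
0 | 0 | 0 | 0 ||     0      |         1          |     0      |        1        |            0            |              1               |      0       | 1
The formula is true on 5 of the 16 rows.

5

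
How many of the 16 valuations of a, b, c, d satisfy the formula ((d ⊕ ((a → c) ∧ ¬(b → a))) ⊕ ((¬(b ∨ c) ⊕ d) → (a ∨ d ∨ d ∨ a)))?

a | b | c | d || φ
T | T | T | T || F
T | T | T | F || T
T | T | F | T || F
T | T | F | F || T
T | F | T | T || F
T | F | T | F || T
T | F | F | T || F
T | F | F | F || T
F | T | T | T || T
F | T | T | F || F
F | T | F | T || T
F | T | F | F || F
F | F | T | T || F
F | F | T | F || T
F | F | F | T || F
F | F | F | F || F
The formula is true on 7 of the 16 rows.

7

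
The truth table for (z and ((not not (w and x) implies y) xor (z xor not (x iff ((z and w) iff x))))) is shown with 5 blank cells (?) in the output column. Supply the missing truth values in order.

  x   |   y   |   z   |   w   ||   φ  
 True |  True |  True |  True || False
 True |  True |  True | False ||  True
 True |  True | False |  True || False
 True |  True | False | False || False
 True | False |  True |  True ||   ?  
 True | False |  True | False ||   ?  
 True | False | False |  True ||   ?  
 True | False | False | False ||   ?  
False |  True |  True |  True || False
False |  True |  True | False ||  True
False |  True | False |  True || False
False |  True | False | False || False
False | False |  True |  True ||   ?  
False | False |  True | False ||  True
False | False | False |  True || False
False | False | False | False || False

Row x=True, y=False, z=True, w=True: ((not not (w and x) implies y) xor (z xor not (x iff ((z and w) iff x)))) = True, so the formula = True.
Row x=True, y=False, z=True, w=False: ((not not (w and x) implies y) xor (z xor not (x iff ((z and w) iff x)))) = True, so the formula = True.
Row x=True, y=False, z=False, w=True: ((not not (w and x) implies y) xor (z xor not (x iff ((z and w) iff x)))) = True, so the formula = False.
Row x=True, y=False, z=False, w=False: ((not not (w and x) implies y) xor (z xor not (x iff ((z and w) iff x)))) = False, so the formula = False.
Row x=False, y=False, z=True, w=True: ((not not (w and x) implies y) xor (z xor not (x iff ((z and w) iff x)))) = False, so the formula = False.

True, True, False, False, False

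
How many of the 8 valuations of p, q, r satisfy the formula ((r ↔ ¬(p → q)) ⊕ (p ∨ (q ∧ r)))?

5

p | q | r || φ
T | T | T || T
T | T | F || F
T | F | T || F
T | F | F || T
F | T | T || T
F | T | F || T
F | F | T || F
F | F | F || T
The formula is true on 5 of the 8 rows.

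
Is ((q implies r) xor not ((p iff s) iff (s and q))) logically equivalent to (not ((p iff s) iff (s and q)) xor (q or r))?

p | q | r | s || φ | ψ
T | T | T | T || T | T
T | T | T | F || T | T
T | T | F | T || F | T
T | T | F | F || F | T
T | F | T | T || F | F
T | F | T | F || T | T
T | F | F | T || F | T
T | F | F | F || T | F
F | T | T | T || F | F
F | T | T | F || F | F
F | T | F | T || T | F
F | T | F | F || T | F
F | F | T | T || T | T
F | F | T | F || F | F
F | F | F | T || T | F
F | F | F | F || F | T
The columns differ at p=T, q=T, r=F, s=T (φ=F, ψ=T), so they are not equivalent.

not equivalent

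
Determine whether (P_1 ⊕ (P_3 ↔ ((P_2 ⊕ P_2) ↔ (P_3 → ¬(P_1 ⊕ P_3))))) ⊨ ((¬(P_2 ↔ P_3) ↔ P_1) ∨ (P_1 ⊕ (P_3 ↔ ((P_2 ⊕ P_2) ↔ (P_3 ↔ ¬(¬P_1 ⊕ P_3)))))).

P_1 | P_2 | P_3 | φ | ψ
--- | --- | --- | - | -
 T  |  T  |  T  | T | F
 T  |  T  |  F  | F | T
 T  |  F  |  T  | T | T
 T  |  F  |  F  | F | T
 F  |  T  |  T  | T | T
 F  |  T  |  F  | T | T
 F  |  F  |  T  | T | F
 F  |  F  |  F  | T | T
At P_1=T, P_2=T, P_3=T we have φ true but ψ false, so φ does not entail ψ.

no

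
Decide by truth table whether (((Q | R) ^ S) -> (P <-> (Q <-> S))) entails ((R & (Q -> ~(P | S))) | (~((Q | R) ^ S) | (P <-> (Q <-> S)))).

yes

P  Q  R  S  |  φ  ψ
1  1  1  1  |  1  1
1  1  1  0  |  0  0
1  1  0  1  |  1  1
1  1  0  0  |  0  0
1  0  1  1  |  1  1
1  0  1  0  |  1  1
1  0  0  1  |  0  0
1  0  0  0  |  1  1
0  1  1  1  |  1  1
0  1  1  0  |  1  1
0  1  0  1  |  1  1
0  1  0  0  |  1  1
0  0  1  1  |  1  1
0  0  1  0  |  0  1
0  0  0  1  |  1  1
0  0  0  0  |  1  1
In every row where φ is true, ψ is also true, so φ ⊨ ψ.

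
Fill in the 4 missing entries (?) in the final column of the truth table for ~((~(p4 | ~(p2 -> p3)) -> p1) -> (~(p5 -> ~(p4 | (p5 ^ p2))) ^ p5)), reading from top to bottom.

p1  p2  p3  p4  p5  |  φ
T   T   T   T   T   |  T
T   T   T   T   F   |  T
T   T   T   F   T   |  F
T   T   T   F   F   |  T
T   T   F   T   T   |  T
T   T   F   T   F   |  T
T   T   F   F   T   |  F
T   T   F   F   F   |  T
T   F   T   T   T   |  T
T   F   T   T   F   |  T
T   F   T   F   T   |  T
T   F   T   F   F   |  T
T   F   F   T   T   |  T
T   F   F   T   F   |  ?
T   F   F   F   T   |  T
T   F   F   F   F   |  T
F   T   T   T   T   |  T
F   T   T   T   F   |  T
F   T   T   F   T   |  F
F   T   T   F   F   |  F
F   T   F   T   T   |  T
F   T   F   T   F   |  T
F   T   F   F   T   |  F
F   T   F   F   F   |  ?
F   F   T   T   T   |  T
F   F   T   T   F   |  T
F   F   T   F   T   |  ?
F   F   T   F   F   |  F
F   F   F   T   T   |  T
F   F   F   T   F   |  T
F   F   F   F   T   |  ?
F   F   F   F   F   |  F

Row p1=T, p2=F, p3=F, p4=T, p5=F: (~(p4 | ~(p2 -> p3)) -> p1) = T, (~(p5 -> ~(p4 | (p5 ^ p2))) ^ p5) = F, ((~(p4 | ~(p2 -> p3)) -> p1) -> (~(p5 -> ~(p4 | (p5 ^ p2))) ^ p5)) = F, so the formula = T.
Row p1=F, p2=T, p3=F, p4=F, p5=F: (~(p4 | ~(p2 -> p3)) -> p1) = T, (~(p5 -> ~(p4 | (p5 ^ p2))) ^ p5) = F, ((~(p4 | ~(p2 -> p3)) -> p1) -> (~(p5 -> ~(p4 | (p5 ^ p2))) ^ p5)) = F, so the formula = T.
Row p1=F, p2=F, p3=T, p4=F, p5=T: (~(p4 | ~(p2 -> p3)) -> p1) = F, (~(p5 -> ~(p4 | (p5 ^ p2))) ^ p5) = F, ((~(p4 | ~(p2 -> p3)) -> p1) -> (~(p5 -> ~(p4 | (p5 ^ p2))) ^ p5)) = T, so the formula = F.
Row p1=F, p2=F, p3=F, p4=F, p5=T: (~(p4 | ~(p2 -> p3)) -> p1) = F, (~(p5 -> ~(p4 | (p5 ^ p2))) ^ p5) = F, ((~(p4 | ~(p2 -> p3)) -> p1) -> (~(p5 -> ~(p4 | (p5 ^ p2))) ^ p5)) = T, so the formula = F.

T, T, F, F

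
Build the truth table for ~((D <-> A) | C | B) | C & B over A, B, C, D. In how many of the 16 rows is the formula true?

6

  A      B      C      D       (D <-> A)  ((D <-> A) | C | B)  ~((D <-> A) | C | B)  (C & B)  (~((D <-> A) | C | B) | (C & B))
False  False  False  False        True            True                False           False                False              
False  False  False   True       False           False                 True           False                 True              
False  False   True  False        True            True                False           False                False              
False  False   True   True       False            True                False           False                False              
False   True  False  False        True            True                False           False                False              
False   True  False   True       False            True                False           False                False              
False   True   True  False        True            True                False            True                 True              
False   True   True   True       False            True                False            True                 True              
 True  False  False  False       False           False                 True           False                 True              
 True  False  False   True        True            True                False           False                False              
 True  False   True  False       False            True                False           False                False              
 True  False   True   True        True            True                False           False                False              
 True   True  False  False       False            True                False           False                False              
 True   True  False   True        True            True                False           False                False              
 True   True   True  False       False            True                False            True                 True              
 True   True   True   True        True            True                False            True                 True              
The formula is true on 6 of the 16 rows.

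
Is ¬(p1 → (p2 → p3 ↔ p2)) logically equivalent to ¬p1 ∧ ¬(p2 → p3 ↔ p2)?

  p1  |   p2  |   p3  ||   φ   |   ψ  
False | False | False || False |  True
False | False |  True || False |  True
False |  True | False || False |  True
False |  True |  True || False | False
 True | False | False ||  True | False
 True | False |  True ||  True | False
 True |  True | False ||  True | False
 True |  True |  True || False | False
The columns differ at p1=False, p2=False, p3=False (φ=False, ψ=True), so they are not equivalent.

not equivalent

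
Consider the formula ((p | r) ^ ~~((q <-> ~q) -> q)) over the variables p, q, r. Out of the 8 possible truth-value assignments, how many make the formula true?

p  q  r     (p | r)  ~q  (q <-> ~q)  ((q <-> ~q) -> q)  ~((q <-> ~q) -> q)  ~~((q <-> ~q) -> q)  φ
T  T  T        T     F       F               T                  F                    T           F
T  T  F        T     F       F               T                  F                    T           F
T  F  T        T     T       F               T                  F                    T           F
T  F  F        T     T       F               T                  F                    T           F
F  T  T        T     F       F               T                  F                    T           F
F  T  F        F     F       F               T                  F                    T           T
F  F  T        T     T       F               T                  F                    T           F
F  F  F        F     T       F               T                  F                    T           T
The formula is true on 2 of the 8 rows.

2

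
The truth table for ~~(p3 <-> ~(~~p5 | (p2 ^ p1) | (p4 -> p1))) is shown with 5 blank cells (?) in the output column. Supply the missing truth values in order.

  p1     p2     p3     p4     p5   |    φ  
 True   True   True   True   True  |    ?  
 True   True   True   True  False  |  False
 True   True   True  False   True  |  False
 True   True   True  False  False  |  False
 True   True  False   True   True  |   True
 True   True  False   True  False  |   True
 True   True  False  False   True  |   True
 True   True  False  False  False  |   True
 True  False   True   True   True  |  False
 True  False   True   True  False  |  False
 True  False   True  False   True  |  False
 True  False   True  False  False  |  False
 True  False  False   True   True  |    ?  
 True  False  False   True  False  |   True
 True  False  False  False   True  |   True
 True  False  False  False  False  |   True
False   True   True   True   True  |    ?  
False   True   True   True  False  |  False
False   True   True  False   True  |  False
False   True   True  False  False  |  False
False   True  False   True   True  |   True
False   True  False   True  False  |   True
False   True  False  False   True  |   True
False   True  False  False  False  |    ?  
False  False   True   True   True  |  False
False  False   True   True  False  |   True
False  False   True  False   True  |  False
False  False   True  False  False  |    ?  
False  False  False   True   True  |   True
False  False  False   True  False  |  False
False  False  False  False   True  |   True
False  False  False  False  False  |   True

False, True, False, True, False

Row p1=True, p2=True, p3=True, p4=True, p5=True: (p3 <-> ~(~~p5 | (p2 ^ p1) | (p4 -> p1))) = False, ~(p3 <-> ~(~~p5 | (p2 ^ p1) | (p4 -> p1))) = True, so the formula = False.
Row p1=True, p2=False, p3=False, p4=True, p5=True: (p3 <-> ~(~~p5 | (p2 ^ p1) | (p4 -> p1))) = True, ~(p3 <-> ~(~~p5 | (p2 ^ p1) | (p4 -> p1))) = False, so the formula = True.
Row p1=False, p2=True, p3=True, p4=True, p5=True: (p3 <-> ~(~~p5 | (p2 ^ p1) | (p4 -> p1))) = False, ~(p3 <-> ~(~~p5 | (p2 ^ p1) | (p4 -> p1))) = True, so the formula = False.
Row p1=False, p2=True, p3=False, p4=False, p5=False: (p3 <-> ~(~~p5 | (p2 ^ p1) | (p4 -> p1))) = True, ~(p3 <-> ~(~~p5 | (p2 ^ p1) | (p4 -> p1))) = False, so the formula = True.
Row p1=False, p2=False, p3=True, p4=False, p5=False: (p3 <-> ~(~~p5 | (p2 ^ p1) | (p4 -> p1))) = False, ~(p3 <-> ~(~~p5 | (p2 ^ p1) | (p4 -> p1))) = True, so the formula = False.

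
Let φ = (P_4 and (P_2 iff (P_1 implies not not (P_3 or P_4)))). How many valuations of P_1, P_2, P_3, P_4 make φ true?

P_1 | P_2 | P_3 | P_4 || φ
 T  |  T  |  T  |  T  || T
 T  |  T  |  T  |  F  || F
 T  |  T  |  F  |  T  || T
 T  |  T  |  F  |  F  || F
 T  |  F  |  T  |  T  || F
 T  |  F  |  T  |  F  || F
 T  |  F  |  F  |  T  || F
 T  |  F  |  F  |  F  || F
 F  |  T  |  T  |  T  || T
 F  |  T  |  T  |  F  || F
 F  |  T  |  F  |  T  || T
 F  |  T  |  F  |  F  || F
 F  |  F  |  T  |  T  || F
 F  |  F  |  T  |  F  || F
 F  |  F  |  F  |  T  || F
 F  |  F  |  F  |  F  || F
The formula is true on 4 of the 16 rows.

4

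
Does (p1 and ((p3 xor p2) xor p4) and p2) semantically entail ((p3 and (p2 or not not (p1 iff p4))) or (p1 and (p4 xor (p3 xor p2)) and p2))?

p1 | p2 | p3 | p4 || φ | ψ
T  | T  | T  | T  || T | T
T  | T  | T  | F  || F | T
T  | T  | F  | T  || F | F
T  | T  | F  | F  || T | T
T  | F  | T  | T  || F | T
T  | F  | T  | F  || F | F
T  | F  | F  | T  || F | F
T  | F  | F  | F  || F | F
F  | T  | T  | T  || F | T
F  | T  | T  | F  || F | T
F  | T  | F  | T  || F | F
F  | T  | F  | F  || F | F
F  | F  | T  | T  || F | F
F  | F  | T  | F  || F | T
F  | F  | F  | T  || F | F
F  | F  | F  | F  || F | F
In every row where φ is true, ψ is also true, so φ ⊨ ψ.

yes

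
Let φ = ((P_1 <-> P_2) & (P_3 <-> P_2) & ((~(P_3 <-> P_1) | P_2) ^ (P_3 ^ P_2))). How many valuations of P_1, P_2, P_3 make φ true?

P_1 | P_2 | P_3 | φ
--- | --- | --- | -
 1  |  1  |  1  | 1
 1  |  1  |  0  | 0
 1  |  0  |  1  | 0
 1  |  0  |  0  | 0
 0  |  1  |  1  | 0
 0  |  1  |  0  | 0
 0  |  0  |  1  | 0
 0  |  0  |  0  | 0
The formula is true on 1 of the 8 rows.

1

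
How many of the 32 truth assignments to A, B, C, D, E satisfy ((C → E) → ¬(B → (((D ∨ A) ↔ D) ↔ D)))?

11

A | B | C | D | E | φ
- | - | - | - | - | -
T | T | T | T | T | F
T | T | T | T | F | T
T | T | T | F | T | F
T | T | T | F | F | T
T | T | F | T | T | F
T | T | F | T | F | F
T | T | F | F | T | F
T | T | F | F | F | F
T | F | T | T | T | F
T | F | T | T | F | T
T | F | T | F | T | F
T | F | T | F | F | T
T | F | F | T | T | F
T | F | F | T | F | F
T | F | F | F | T | F
T | F | F | F | F | F
F | T | T | T | T | F
F | T | T | T | F | T
F | T | T | F | T | T
F | T | T | F | F | T
F | T | F | T | T | F
F | T | F | T | F | F
F | T | F | F | T | T
F | T | F | F | F | T
F | F | T | T | T | F
F | F | T | T | F | T
F | F | T | F | T | F
F | F | T | F | F | T
F | F | F | T | T | F
F | F | F | T | F | F
F | F | F | F | T | F
F | F | F | F | F | F
The formula is true on 11 of the 32 rows.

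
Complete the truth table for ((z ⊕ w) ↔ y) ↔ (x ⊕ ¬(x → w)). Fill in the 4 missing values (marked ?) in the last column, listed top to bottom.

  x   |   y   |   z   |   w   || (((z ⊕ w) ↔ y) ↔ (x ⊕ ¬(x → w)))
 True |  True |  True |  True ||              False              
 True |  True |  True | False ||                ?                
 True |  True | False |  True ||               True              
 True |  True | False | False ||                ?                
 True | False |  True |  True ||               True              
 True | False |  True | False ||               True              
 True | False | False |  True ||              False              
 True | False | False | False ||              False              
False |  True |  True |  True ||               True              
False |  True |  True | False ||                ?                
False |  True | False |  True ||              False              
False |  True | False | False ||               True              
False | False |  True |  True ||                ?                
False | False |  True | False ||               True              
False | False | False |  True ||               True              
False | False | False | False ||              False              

Row x=True, y=True, z=True, w=False: ((z ⊕ w) ↔ y) = True, (x ⊕ ¬(x → w)) = False, so (((z ⊕ w) ↔ y) ↔ (x ⊕ ¬(x → w))) = False.
Row x=True, y=True, z=False, w=False: ((z ⊕ w) ↔ y) = False, (x ⊕ ¬(x → w)) = False, so (((z ⊕ w) ↔ y) ↔ (x ⊕ ¬(x → w))) = True.
Row x=False, y=True, z=True, w=False: ((z ⊕ w) ↔ y) = True, (x ⊕ ¬(x → w)) = False, so (((z ⊕ w) ↔ y) ↔ (x ⊕ ¬(x → w))) = False.
Row x=False, y=False, z=True, w=True: ((z ⊕ w) ↔ y) = True, (x ⊕ ¬(x → w)) = False, so (((z ⊕ w) ↔ y) ↔ (x ⊕ ¬(x → w))) = False.

False, True, False, False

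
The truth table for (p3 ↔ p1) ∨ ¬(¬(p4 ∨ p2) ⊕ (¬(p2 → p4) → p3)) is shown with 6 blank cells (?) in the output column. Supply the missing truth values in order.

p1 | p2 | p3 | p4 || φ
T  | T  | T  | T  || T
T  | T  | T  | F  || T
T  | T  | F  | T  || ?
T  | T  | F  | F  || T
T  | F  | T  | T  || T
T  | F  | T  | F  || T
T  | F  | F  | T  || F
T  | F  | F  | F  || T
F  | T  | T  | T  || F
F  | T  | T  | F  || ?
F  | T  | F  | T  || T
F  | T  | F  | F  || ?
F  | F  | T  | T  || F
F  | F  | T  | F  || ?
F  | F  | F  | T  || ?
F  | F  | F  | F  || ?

Row p1=T, p2=T, p3=F, p4=T: (p3 ↔ p1) = F, ¬(¬(p4 ∨ p2) ⊕ (¬(p2 → p4) → p3)) = F, so the formula = F.
Row p1=F, p2=T, p3=T, p4=F: (p3 ↔ p1) = F, ¬(¬(p4 ∨ p2) ⊕ (¬(p2 → p4) → p3)) = F, so the formula = F.
Row p1=F, p2=T, p3=F, p4=F: (p3 ↔ p1) = T, ¬(¬(p4 ∨ p2) ⊕ (¬(p2 → p4) → p3)) = T, so the formula = T.
Row p1=F, p2=F, p3=T, p4=F: (p3 ↔ p1) = F, ¬(¬(p4 ∨ p2) ⊕ (¬(p2 → p4) → p3)) = T, so the formula = T.
Row p1=F, p2=F, p3=F, p4=T: (p3 ↔ p1) = T, ¬(¬(p4 ∨ p2) ⊕ (¬(p2 → p4) → p3)) = F, so the formula = T.
Row p1=F, p2=F, p3=F, p4=F: (p3 ↔ p1) = T, ¬(¬(p4 ∨ p2) ⊕ (¬(p2 → p4) → p3)) = T, so the formula = T.

F, F, T, T, T, T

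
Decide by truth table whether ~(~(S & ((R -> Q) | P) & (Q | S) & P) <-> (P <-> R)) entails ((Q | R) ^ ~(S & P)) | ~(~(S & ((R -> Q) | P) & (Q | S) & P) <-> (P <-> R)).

yes

P | Q | R | S || φ | ψ
T | T | T | T || T | T
T | T | T | F || F | F
T | T | F | T || F | T
T | T | F | F || T | T
T | F | T | T || T | T
T | F | T | F || F | F
T | F | F | T || F | F
T | F | F | F || T | T
F | T | T | T || T | T
F | T | T | F || T | T
F | T | F | T || F | F
F | T | F | F || F | F
F | F | T | T || T | T
F | F | T | F || T | T
F | F | F | T || F | T
F | F | F | F || F | T
In every row where φ is true, ψ is also true, so φ ⊨ ψ.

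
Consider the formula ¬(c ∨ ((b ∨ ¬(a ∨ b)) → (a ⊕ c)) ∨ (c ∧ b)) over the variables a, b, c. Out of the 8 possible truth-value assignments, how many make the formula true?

a  b  c  |  (a ∨ b)  ¬(a ∨ b)  (b ∨ ¬(a ∨ b))  (a ⊕ c)  ((b ∨ ¬(a ∨ b)) → (a ⊕ c))  (c ∧ b)  φ
T  T  T  |     T        F            T            F                 F                  T     F
T  T  F  |     T        F            T            T                 T                  F     F
T  F  T  |     T        F            F            F                 T                  F     F
T  F  F  |     T        F            F            T                 T                  F     F
F  T  T  |     T        F            T            T                 T                  T     F
F  T  F  |     T        F            T            F                 F                  F     T
F  F  T  |     F        T            T            T                 T                  F     F
F  F  F  |     F        T            T            F                 F                  F     T
The formula is true on 2 of the 8 rows.

2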